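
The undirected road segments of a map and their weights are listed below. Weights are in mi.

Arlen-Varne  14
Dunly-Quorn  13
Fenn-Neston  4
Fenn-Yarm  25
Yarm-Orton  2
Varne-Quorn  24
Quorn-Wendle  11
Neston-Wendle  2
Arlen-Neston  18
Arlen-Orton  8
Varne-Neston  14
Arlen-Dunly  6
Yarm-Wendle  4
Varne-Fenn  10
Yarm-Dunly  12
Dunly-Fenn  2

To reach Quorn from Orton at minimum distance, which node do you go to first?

Candidate routes:
Orton–Yarm–Dunly–Quorn: 2+12+13 = 27
Orton–Yarm–Wendle–Quorn: 2+4+11 = 17
The minimum is 17 mi via Orton–Yarm–Wendle–Quorn.
So from Orton the first move is to Yarm.

Yarm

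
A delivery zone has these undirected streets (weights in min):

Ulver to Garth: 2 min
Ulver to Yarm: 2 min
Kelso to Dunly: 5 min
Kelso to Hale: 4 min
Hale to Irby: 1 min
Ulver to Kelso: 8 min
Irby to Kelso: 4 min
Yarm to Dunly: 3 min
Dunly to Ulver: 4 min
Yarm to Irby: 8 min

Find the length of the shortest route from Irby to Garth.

Candidate routes:
Irby - Kelso - Ulver - Garth: 4+8+2 = 14
Irby - Yarm - Ulver - Garth: 8+2+2 = 12
The minimum is 12 min via Irby - Yarm - Ulver - Garth.

12 min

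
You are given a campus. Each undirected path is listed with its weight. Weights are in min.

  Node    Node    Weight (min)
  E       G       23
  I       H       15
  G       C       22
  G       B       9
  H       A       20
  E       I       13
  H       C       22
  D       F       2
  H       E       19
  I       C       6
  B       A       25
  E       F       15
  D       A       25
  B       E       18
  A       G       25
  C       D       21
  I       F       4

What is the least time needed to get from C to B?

31 min

Candidate routes:
C–I–E–B: 6+13+18 = 37
C–I–F–E–B: 6+4+15+18 = 43
C–G–B: 22+9 = 31
C–I–E–G–B: 6+13+23+9 = 51
Cheapest is C–G–B at 31 min.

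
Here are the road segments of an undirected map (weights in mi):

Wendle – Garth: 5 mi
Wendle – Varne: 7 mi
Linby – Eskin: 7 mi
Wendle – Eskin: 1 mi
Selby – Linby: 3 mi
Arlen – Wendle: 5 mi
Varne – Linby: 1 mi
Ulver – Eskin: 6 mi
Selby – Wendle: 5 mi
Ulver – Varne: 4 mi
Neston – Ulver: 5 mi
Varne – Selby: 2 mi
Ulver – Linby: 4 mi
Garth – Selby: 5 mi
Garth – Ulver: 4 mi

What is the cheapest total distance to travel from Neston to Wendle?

12 mi

Settle nodes by increasing distance from Neston:
Neston: 0
Ulver: 5  (via Neston)
Varne: 9  (via Ulver)
Linby: 9  (via Ulver)
Garth: 9  (via Ulver)
Selby: 11  (via Varne)
Eskin: 11  (via Ulver)
Wendle: 12  (via Eskin)
Shortest route: Neston–Ulver–Eskin–Wendle = 12 mi.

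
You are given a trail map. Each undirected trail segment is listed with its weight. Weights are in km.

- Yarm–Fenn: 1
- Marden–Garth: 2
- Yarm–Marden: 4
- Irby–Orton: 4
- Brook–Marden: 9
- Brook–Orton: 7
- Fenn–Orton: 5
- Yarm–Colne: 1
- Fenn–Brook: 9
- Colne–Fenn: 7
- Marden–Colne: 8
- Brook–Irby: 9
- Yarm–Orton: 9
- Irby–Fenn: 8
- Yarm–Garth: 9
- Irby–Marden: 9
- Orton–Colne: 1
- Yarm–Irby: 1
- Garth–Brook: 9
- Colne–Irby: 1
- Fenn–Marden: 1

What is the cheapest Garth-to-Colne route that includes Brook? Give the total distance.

17 km

Shortest Garth→Brook: Garth → Brook = 9
Best Brook to Colne: Brook → Orton → Colne costing 8
Total via Brook: 9 + 8 = 17 km.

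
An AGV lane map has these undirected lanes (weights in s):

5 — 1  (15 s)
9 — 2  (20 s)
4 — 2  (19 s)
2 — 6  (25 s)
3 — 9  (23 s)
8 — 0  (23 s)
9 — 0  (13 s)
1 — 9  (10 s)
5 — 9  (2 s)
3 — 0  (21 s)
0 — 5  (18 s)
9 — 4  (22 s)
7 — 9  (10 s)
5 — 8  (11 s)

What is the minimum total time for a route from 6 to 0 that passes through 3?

Best 6 to 3: 6 → 2 → 9 → 3 costing 68
Shortest 3→0: 3 → 0 = 21
Total via 3: 68 + 21 = 89 s.

89 s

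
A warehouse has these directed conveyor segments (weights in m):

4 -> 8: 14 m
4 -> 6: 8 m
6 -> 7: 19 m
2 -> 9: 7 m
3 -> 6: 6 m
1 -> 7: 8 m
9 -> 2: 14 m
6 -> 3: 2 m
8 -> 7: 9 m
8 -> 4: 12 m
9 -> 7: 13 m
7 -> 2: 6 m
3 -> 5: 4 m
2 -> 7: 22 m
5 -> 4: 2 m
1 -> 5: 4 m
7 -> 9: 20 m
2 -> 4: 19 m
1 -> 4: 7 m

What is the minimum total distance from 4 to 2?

29 m

Candidate routes:
4–8–7–2: 14+9+6 = 29
4–8–7–9–2: 14+9+20+14 = 57
4–6–7–2: 8+19+6 = 33
Cheapest is 4–8–7–2 at 29 m.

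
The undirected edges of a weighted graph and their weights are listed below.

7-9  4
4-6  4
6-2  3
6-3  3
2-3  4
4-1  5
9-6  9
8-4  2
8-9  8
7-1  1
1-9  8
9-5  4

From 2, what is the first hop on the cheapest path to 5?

Compare a few routes:
2–6–9–5: 3+9+4 = 16
2–6–4–1–7–9–5: 3+4+5+1+4+4 = 21
2–3–6–9–5: 4+3+9+4 = 20
Cheapest is 2–6–9–5 at 16.
So from 2 the first move is to 6.

6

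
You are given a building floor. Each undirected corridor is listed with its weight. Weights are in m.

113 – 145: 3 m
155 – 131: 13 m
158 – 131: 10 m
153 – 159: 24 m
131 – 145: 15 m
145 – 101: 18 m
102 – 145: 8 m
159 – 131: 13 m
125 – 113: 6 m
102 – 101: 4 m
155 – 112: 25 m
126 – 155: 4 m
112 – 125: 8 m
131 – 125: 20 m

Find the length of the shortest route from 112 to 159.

Compare a few routes:
112 → 125 → 113 → 145 → 131 → 159: 8+6+3+15+13 = 45
112 → 125 → 131 → 159: 8+20+13 = 41
The minimum is 41 m via 112 → 125 → 131 → 159.

41 m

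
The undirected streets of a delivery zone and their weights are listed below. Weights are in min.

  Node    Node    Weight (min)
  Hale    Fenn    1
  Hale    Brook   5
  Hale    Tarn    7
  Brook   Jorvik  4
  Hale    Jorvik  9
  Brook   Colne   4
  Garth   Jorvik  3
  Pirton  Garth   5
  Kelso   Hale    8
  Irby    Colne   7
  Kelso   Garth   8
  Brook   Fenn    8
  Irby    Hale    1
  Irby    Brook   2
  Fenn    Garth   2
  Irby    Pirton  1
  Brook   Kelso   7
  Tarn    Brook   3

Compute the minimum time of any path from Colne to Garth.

Compare a few routes:
Colne → Brook → Irby → Pirton → Garth: 4+2+1+5 = 12
Colne → Irby → Hale → Fenn → Garth: 7+1+1+2 = 11
Colne → Brook → Irby → Hale → Fenn → Garth: 4+2+1+1+2 = 10
Colne → Brook → Jorvik → Garth: 4+4+3 = 11
Cheapest is Colne → Brook → Irby → Hale → Fenn → Garth at 10 min.

10 min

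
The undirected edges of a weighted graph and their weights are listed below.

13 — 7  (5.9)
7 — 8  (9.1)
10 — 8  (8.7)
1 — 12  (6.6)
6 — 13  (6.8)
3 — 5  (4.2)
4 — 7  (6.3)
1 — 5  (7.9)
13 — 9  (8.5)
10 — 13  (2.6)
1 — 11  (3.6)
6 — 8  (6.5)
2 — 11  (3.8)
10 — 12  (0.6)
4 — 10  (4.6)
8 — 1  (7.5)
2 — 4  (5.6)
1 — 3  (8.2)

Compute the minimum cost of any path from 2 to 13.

12.8

Shortest distances from 2:
2: 0
11: 3.8  (via 2)
4: 5.6  (via 2)
1: 7.4  (via 11)
10: 10.2  (via 4)
12: 10.8  (via 10)
7: 11.9  (via 4)
13: 12.8  (via 10)
Shortest route: 2–4–10–13 = 12.8.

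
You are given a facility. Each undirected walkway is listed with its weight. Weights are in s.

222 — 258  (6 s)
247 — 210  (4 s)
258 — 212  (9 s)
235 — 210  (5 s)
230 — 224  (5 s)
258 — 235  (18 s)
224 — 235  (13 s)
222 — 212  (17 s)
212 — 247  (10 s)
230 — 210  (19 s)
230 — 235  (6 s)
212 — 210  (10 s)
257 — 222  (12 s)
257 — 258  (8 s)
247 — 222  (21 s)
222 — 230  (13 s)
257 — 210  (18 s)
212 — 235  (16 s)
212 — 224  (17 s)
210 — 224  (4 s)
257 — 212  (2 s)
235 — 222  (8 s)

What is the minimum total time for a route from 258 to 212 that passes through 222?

20 s

Shortest 258→222: 258–222 = 6
Shortest 222→212: 222–257–212 = 14
Total via 222: 6 + 14 = 20 s.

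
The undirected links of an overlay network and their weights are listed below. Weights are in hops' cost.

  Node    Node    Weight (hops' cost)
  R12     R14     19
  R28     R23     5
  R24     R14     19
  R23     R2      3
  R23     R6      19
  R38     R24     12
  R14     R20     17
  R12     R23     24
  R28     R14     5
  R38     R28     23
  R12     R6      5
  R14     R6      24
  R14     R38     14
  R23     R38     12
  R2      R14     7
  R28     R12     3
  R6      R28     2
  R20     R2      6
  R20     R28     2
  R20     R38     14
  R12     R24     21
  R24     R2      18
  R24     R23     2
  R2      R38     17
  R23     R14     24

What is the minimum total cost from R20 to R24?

9 hops' cost

Shortest distances from R20:
R20: 0
R28: 2  (via R20)
R6: 4  (via R28)
R12: 5  (via R28)
R2: 6  (via R20)
R14: 7  (via R28)
R23: 7  (via R28)
R24: 9  (via R23)
Shortest route: R20 → R28 → R23 → R24 = 9 hops' cost.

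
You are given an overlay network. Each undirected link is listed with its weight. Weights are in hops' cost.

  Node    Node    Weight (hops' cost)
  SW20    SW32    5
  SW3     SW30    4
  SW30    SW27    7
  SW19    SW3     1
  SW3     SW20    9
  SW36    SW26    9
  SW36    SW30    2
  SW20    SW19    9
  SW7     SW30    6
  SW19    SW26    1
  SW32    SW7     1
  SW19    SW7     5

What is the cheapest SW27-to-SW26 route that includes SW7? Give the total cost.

Best SW27 to SW7: SW27–SW30–SW7 costing 13
Shortest SW7→SW26: SW7–SW19–SW26 = 6
Total via SW7: 13 + 6 = 19 hops' cost.

19 hops' cost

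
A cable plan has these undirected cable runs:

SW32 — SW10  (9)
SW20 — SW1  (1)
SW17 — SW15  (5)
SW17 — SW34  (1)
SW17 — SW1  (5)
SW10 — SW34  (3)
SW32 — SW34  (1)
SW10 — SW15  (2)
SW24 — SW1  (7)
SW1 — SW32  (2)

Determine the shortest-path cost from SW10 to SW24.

Running Dijkstra from SW10:
SW10: 0
SW15: 2  (via SW10)
SW34: 3  (via SW10)
SW17: 4  (via SW34)
SW32: 4  (via SW34)
SW1: 6  (via SW32)
SW20: 7  (via SW1)
SW24: 13  (via SW1)
Shortest route: SW10–SW34–SW32–SW1–SW24 = 13.

13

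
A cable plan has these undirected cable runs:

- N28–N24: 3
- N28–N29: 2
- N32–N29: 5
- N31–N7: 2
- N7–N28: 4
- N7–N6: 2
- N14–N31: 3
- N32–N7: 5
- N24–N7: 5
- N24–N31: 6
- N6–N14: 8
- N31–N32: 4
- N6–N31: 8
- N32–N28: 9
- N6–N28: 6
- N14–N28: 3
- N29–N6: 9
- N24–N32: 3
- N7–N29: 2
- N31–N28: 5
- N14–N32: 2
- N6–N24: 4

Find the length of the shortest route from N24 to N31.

Compare a few routes:
N24–N31: 6 = 6
N24–N32–N31: 3+4 = 7
N24–N7–N31: 5+2 = 7
Cheapest is N24–N31 at 6.

6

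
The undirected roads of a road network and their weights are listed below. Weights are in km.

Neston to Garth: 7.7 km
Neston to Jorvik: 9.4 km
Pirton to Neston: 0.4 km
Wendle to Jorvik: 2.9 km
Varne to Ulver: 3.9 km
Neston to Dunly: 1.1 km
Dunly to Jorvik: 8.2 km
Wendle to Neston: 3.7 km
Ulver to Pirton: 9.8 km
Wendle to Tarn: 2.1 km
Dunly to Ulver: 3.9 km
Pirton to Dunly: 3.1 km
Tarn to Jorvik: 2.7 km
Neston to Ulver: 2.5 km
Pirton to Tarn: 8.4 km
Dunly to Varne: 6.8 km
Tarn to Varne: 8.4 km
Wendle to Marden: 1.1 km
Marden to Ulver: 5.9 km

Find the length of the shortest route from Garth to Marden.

Enumerating some paths:
Garth → Neston → Wendle → Marden: 7.7+3.7+1.1 = 12.5
Garth → Neston → Ulver → Marden: 7.7+2.5+5.9 = 16.1
Garth → Neston → Dunly → Ulver → Marden: 7.7+1.1+3.9+5.9 = 18.6
Cheapest is Garth → Neston → Wendle → Marden at 12.5 km.

12.5 km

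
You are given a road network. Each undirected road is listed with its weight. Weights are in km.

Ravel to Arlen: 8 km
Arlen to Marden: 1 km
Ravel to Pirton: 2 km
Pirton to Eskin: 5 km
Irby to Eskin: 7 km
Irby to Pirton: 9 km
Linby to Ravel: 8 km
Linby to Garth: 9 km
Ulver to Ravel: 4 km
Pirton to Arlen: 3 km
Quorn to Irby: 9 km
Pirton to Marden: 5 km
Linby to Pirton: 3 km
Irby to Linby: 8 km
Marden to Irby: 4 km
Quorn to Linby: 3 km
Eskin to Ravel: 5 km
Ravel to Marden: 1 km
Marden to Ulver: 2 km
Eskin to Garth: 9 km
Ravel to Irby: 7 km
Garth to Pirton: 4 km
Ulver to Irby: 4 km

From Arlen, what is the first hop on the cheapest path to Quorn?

Compare a few routes:
Arlen → Marden → Pirton → Linby → Quorn: 1+5+3+3 = 12
Arlen → Pirton → Linby → Quorn: 3+3+3 = 9
Arlen → Marden → Ravel → Pirton → Linby → Quorn: 1+1+2+3+3 = 10
Cheapest is Arlen → Pirton → Linby → Quorn at 9 km.
So from Arlen the first move is to Pirton.

Pirton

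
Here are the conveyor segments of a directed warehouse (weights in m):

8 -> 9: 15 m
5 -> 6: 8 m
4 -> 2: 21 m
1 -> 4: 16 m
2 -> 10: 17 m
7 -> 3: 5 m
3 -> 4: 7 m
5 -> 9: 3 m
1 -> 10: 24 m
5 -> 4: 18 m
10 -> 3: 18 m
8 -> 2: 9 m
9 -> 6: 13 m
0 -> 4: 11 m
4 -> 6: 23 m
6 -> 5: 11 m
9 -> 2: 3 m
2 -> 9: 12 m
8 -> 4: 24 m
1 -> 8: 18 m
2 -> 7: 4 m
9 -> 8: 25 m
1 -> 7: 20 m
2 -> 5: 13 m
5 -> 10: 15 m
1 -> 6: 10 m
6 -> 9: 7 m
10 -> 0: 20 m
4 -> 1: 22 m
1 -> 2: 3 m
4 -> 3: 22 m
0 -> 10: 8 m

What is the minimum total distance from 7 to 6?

Compare a few routes:
7 → 3 → 4 → 1 → 6: 5+7+22+10 = 44
7 → 3 → 4 → 6: 5+7+23 = 35
Cheapest is 7 → 3 → 4 → 6 at 35 m.

35 m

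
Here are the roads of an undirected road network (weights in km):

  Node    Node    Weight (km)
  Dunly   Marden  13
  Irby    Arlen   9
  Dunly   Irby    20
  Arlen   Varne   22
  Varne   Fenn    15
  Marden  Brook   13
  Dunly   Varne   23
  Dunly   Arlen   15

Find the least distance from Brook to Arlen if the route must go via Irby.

55 km

Shortest Brook→Irby: Brook → Marden → Dunly → Irby = 46
Best Irby to Arlen: Irby → Arlen costing 9
Total via Irby: 46 + 9 = 55 km.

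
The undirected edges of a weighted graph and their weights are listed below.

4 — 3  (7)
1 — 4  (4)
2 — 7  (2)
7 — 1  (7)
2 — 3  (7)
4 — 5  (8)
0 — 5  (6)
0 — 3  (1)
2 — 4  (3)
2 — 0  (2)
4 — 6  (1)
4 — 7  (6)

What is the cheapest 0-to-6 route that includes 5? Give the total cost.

15

Shortest 0→5: 0 → 5 = 6
Shortest 5→6: 5 → 4 → 6 = 9
Total via 5: 6 + 9 = 15.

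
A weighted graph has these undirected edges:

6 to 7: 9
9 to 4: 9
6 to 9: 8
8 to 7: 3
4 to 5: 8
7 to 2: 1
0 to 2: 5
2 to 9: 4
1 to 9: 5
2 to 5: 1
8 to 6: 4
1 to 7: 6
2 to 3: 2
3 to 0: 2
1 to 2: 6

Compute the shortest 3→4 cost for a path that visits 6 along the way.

Shortest 3→6: 3 → 2 → 7 → 8 → 6 = 10
Shortest 6→4: 6 → 9 → 4 = 17
Total via 6: 10 + 17 = 27.

27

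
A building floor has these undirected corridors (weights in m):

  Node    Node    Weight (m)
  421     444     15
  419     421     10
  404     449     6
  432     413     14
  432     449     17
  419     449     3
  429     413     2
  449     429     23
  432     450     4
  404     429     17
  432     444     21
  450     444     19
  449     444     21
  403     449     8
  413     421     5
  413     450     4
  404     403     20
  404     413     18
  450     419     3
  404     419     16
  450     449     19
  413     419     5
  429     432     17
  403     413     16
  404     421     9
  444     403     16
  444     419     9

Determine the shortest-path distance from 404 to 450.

12 m

Settle nodes by increasing distance from 404:
404: 0
449: 6  (via 404)
421: 9  (via 404)
419: 9  (via 449)
450: 12  (via 419)
Shortest route: 404 → 449 → 419 → 450 = 12 m.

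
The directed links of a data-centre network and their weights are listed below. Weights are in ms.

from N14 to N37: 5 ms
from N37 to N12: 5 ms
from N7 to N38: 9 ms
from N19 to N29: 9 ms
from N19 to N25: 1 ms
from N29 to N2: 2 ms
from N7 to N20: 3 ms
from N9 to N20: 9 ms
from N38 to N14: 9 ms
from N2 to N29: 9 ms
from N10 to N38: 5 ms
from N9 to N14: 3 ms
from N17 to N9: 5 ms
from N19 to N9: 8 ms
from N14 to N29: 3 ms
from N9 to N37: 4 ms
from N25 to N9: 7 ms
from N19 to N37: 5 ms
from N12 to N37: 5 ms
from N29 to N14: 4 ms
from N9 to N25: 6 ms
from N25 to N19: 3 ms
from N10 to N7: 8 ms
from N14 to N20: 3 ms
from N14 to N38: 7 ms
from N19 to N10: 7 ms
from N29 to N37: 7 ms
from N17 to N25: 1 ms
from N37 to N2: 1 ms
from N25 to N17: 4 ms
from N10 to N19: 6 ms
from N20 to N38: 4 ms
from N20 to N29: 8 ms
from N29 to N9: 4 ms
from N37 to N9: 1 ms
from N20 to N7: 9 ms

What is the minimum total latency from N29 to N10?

Settle nodes by increasing distance from N29:
N29: 0
N2: 2  (via N29)
N14: 4  (via N29)
N9: 4  (via N29)
N20: 7  (via N14)
N37: 7  (via N29)
N25: 10  (via N9)
N38: 11  (via N14)
N12: 12  (via N37)
N19: 13  (via N25)
N17: 14  (via N25)
N7: 16  (via N20)
N10: 20  (via N19)
Shortest route: N29 → N9 → N25 → N19 → N10 = 20 ms.

20 ms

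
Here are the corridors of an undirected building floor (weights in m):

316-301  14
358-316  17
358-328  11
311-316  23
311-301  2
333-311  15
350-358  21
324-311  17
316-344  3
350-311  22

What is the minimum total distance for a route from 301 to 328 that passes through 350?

Best 301 to 350: 301–311–350 costing 24
Shortest 350→328: 350–358–328 = 32
Total via 350: 24 + 32 = 56 m.

56 m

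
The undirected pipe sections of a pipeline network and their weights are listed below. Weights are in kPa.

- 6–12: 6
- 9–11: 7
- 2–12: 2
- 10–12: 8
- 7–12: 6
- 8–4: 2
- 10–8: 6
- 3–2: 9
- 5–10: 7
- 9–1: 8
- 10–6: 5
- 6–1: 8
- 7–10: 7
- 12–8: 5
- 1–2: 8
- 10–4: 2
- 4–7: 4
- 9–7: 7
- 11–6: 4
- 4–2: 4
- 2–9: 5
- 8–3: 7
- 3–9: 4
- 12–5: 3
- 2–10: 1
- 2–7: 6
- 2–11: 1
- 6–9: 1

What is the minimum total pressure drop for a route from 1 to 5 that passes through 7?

23 kPa

Best 1 to 7: 1 → 2 → 7 costing 14
Best 7 to 5: 7 → 12 → 5 costing 9
Total via 7: 14 + 9 = 23 kPa.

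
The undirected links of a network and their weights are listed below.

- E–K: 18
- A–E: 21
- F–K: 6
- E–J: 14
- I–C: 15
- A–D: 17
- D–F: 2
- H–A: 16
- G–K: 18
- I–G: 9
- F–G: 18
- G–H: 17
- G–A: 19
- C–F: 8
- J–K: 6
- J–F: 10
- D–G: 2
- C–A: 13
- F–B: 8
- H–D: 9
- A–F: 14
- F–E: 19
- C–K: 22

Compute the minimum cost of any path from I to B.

21

Settle nodes by increasing distance from I:
I: 0
G: 9  (via I)
D: 11  (via G)
F: 13  (via D)
C: 15  (via I)
K: 19  (via F)
H: 20  (via D)
B: 21  (via F)
Shortest route: I → G → D → F → B = 21.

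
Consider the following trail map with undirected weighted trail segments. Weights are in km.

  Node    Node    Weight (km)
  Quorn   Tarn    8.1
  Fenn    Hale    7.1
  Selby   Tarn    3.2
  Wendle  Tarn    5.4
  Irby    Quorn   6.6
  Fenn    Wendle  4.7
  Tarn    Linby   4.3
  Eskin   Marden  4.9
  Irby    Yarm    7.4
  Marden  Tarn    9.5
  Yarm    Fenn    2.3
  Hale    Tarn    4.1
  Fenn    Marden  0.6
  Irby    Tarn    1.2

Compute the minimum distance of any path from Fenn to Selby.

Settle nodes by increasing distance from Fenn:
Fenn: 0
Marden: 0.6  (via Fenn)
Yarm: 2.3  (via Fenn)
Wendle: 4.7  (via Fenn)
Eskin: 5.5  (via Marden)
Hale: 7.1  (via Fenn)
Irby: 9.7  (via Yarm)
Tarn: 10.1  (via Marden)
Selby: 13.3  (via Tarn)
Shortest route: Fenn → Marden → Tarn → Selby = 13.3 km.

13.3 km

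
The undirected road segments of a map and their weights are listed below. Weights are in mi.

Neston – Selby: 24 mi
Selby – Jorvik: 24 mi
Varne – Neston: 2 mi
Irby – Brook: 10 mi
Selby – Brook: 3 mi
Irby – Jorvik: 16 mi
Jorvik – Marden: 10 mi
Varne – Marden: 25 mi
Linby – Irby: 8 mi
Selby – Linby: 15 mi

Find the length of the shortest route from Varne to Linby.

Settle nodes by increasing distance from Varne:
Varne: 0
Neston: 2  (via Varne)
Marden: 25  (via Varne)
Selby: 26  (via Neston)
Brook: 29  (via Selby)
Jorvik: 35  (via Marden)
Irby: 39  (via Brook)
Linby: 41  (via Selby)
Shortest route: Varne–Neston–Selby–Linby = 41 mi.

41 mi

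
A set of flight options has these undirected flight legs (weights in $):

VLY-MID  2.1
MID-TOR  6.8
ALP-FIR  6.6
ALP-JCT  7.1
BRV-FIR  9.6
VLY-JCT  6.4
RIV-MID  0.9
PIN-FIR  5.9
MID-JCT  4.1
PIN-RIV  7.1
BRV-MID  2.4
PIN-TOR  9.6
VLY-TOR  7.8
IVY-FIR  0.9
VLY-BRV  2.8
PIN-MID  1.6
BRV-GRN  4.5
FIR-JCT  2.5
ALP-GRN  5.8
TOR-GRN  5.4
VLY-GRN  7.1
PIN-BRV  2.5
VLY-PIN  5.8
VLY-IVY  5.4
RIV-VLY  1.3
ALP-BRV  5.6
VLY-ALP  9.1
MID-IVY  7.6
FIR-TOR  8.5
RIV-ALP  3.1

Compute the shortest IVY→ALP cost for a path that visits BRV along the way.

Shortest IVY→BRV: IVY → VLY → BRV = 8.2
Best BRV to ALP: BRV → ALP costing 5.6
Total via BRV: 8.2 + 5.6 = $13.8.

$13.8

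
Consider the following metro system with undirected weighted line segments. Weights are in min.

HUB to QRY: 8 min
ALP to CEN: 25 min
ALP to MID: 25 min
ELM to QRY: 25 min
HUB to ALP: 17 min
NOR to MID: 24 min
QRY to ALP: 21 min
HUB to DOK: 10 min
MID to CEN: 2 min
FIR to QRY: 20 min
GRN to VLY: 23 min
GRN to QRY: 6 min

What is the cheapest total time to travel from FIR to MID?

66 min

Candidate routes:
FIR–QRY–ALP–MID: 20+21+25 = 66
FIR–QRY–ALP–CEN–MID: 20+21+25+2 = 68
FIR–QRY–HUB–ALP–MID: 20+8+17+25 = 70
Cheapest is FIR–QRY–ALP–MID at 66 min.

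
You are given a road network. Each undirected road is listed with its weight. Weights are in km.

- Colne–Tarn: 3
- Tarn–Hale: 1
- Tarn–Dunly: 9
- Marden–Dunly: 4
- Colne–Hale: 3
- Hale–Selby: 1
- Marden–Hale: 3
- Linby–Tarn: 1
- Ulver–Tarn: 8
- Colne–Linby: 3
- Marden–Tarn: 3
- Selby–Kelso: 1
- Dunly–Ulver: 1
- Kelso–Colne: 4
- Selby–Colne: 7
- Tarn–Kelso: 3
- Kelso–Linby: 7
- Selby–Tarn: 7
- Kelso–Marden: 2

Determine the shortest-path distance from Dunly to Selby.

Compare a few routes:
Dunly–Marden–Tarn–Hale–Selby: 4+3+1+1 = 9
Dunly–Marden–Hale–Selby: 4+3+1 = 8
Dunly–Marden–Kelso–Selby: 4+2+1 = 7
Cheapest is Dunly–Marden–Kelso–Selby at 7 km.

7 km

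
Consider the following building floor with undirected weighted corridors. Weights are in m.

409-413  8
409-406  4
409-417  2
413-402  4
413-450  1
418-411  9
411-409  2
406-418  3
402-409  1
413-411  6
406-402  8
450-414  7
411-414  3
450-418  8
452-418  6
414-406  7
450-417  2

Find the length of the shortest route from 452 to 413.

Settle nodes by increasing distance from 452:
452: 0
418: 6  (via 452)
406: 9  (via 418)
409: 13  (via 406)
450: 14  (via 418)
402: 14  (via 409)
411: 15  (via 418)
417: 15  (via 409)
413: 15  (via 450)
Shortest route: 452 → 418 → 450 → 413 = 15 m.

15 m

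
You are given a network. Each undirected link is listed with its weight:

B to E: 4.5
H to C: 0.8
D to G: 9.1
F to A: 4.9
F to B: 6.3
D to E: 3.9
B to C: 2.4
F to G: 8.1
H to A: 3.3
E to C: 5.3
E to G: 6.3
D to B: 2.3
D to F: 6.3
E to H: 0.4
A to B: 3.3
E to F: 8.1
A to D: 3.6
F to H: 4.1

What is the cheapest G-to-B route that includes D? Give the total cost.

11.4

Best G to D: G → D costing 9.1
Best D to B: D → B costing 2.3
Total via D: 9.1 + 2.3 = 11.4.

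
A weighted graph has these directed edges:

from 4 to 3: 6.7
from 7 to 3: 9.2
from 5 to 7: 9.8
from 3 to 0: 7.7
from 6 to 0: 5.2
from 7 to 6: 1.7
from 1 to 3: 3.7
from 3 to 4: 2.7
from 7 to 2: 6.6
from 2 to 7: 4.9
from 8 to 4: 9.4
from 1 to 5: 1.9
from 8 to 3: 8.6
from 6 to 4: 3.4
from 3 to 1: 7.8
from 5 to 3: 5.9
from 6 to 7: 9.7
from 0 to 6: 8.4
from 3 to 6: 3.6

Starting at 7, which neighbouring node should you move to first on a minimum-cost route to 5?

3

Enumerating some paths:
7 → 6 → 4 → 3 → 1 → 5: 1.7+3.4+6.7+7.8+1.9 = 21.5
7 → 3 → 1 → 5: 9.2+7.8+1.9 = 18.9
Cheapest is 7 → 3 → 1 → 5 at 18.9.
So from 7 the first move is to 3.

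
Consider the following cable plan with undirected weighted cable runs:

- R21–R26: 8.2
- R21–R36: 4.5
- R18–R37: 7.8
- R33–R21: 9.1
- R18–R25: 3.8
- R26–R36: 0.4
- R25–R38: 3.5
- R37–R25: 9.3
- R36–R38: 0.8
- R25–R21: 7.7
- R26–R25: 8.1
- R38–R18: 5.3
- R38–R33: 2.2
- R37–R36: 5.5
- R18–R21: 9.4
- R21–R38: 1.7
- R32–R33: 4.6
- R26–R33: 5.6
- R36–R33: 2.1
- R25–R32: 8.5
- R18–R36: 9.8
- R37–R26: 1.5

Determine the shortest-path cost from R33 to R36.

2.1

Compare a few routes:
R33–R38–R36: 2.2+0.8 = 3
R33–R36: 2.1 = 2.1
The minimum is 2.1 via R33–R36.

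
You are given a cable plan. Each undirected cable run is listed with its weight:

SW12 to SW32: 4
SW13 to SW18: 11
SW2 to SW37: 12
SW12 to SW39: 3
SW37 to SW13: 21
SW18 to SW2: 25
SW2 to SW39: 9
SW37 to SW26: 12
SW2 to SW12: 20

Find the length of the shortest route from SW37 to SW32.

28

Running Dijkstra from SW37:
SW37: 0
SW2: 12  (via SW37)
SW26: 12  (via SW37)
SW39: 21  (via SW2)
SW13: 21  (via SW37)
SW12: 24  (via SW39)
SW32: 28  (via SW12)
Shortest route: SW37 → SW2 → SW39 → SW12 → SW32 = 28.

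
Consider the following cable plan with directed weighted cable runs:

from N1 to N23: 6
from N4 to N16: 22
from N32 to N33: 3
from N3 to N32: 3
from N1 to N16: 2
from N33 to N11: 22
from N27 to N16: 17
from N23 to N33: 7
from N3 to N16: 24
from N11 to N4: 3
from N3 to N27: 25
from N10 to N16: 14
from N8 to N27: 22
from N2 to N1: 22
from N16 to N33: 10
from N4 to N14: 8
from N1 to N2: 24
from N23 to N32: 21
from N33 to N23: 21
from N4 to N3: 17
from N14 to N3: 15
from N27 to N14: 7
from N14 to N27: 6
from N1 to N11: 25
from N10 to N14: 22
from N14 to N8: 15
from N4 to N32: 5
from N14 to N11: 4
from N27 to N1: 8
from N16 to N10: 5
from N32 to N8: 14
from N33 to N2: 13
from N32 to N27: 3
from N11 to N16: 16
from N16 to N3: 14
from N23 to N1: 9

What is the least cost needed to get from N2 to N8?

Shortest distances from N2:
N2: 0
N1: 22  (via N2)
N16: 24  (via N1)
N23: 28  (via N1)
N10: 29  (via N16)
N33: 34  (via N16)
N3: 38  (via N16)
N32: 41  (via N3)
N27: 44  (via N32)
N11: 47  (via N1)
N4: 50  (via N11)
N14: 51  (via N10)
N8: 55  (via N32)
Shortest route: N2–N1–N16–N3–N32–N8 = 55.

55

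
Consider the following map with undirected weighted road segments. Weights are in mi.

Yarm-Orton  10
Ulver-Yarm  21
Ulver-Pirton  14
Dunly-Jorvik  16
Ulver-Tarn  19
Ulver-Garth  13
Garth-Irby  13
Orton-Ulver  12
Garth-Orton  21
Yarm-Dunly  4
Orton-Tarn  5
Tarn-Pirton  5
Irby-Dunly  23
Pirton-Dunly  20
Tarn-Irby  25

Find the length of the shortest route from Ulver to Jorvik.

41 mi

Candidate routes:
Ulver - Orton - Yarm - Dunly - Jorvik: 12+10+4+16 = 42
Ulver - Yarm - Dunly - Jorvik: 21+4+16 = 41
The minimum is 41 mi via Ulver - Yarm - Dunly - Jorvik.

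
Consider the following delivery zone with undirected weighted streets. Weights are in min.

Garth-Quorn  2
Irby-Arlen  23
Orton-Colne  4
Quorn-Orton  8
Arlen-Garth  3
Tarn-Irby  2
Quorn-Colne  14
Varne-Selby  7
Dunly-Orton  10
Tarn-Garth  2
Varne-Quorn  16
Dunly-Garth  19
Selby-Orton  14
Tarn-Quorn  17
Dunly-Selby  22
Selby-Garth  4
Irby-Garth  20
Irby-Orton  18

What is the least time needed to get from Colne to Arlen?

17 min

Candidate routes:
Colne–Orton–Quorn–Garth–Arlen: 4+8+2+3 = 17
Colne–Quorn–Garth–Arlen: 14+2+3 = 19
Cheapest is Colne–Orton–Quorn–Garth–Arlen at 17 min.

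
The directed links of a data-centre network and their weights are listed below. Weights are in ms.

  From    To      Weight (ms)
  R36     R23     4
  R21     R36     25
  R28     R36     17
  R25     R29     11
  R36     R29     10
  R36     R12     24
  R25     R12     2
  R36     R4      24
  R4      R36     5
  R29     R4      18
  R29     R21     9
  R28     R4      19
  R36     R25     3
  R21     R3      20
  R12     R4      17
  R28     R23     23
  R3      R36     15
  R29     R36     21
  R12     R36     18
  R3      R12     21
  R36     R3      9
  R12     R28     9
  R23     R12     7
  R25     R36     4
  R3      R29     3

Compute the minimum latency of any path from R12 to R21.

Settle nodes by increasing distance from R12:
R12: 0
R28: 9  (via R12)
R4: 17  (via R12)
R36: 18  (via R12)
R25: 21  (via R36)
R23: 22  (via R36)
R3: 27  (via R36)
R29: 28  (via R36)
R21: 37  (via R29)
Shortest route: R12–R36–R29–R21 = 37 ms.

37 ms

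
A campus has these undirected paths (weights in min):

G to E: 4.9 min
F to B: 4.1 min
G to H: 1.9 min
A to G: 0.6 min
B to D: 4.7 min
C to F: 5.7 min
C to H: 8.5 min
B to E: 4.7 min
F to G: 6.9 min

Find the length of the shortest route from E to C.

14.5 min

Settle nodes by increasing distance from E:
E: 0
B: 4.7  (via E)
G: 4.9  (via E)
A: 5.5  (via G)
H: 6.8  (via G)
F: 8.8  (via B)
D: 9.4  (via B)
C: 14.5  (via F)
Shortest route: E–B–F–C = 14.5 min.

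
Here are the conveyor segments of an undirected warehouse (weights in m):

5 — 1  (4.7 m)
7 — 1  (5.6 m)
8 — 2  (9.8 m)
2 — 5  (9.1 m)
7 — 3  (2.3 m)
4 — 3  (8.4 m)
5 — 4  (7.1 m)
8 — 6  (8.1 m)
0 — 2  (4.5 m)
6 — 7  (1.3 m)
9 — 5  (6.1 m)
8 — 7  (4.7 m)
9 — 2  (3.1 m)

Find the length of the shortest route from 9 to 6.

17.7 m

Running Dijkstra from 9:
9: 0
2: 3.1  (via 9)
5: 6.1  (via 9)
0: 7.6  (via 2)
1: 10.8  (via 5)
8: 12.9  (via 2)
4: 13.2  (via 5)
7: 16.4  (via 1)
6: 17.7  (via 7)
Shortest route: 9 → 5 → 1 → 7 → 6 = 17.7 m.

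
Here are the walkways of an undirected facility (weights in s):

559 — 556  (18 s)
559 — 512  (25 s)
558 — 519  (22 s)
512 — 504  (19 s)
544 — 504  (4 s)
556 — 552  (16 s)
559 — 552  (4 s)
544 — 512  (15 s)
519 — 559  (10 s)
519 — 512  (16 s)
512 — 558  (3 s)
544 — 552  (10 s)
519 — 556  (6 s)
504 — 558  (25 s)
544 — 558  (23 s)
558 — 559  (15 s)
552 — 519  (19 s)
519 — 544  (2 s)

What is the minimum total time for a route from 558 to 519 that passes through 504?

28 s

Best 558 to 504: 558 → 512 → 504 costing 22
Best 504 to 519: 504 → 544 → 519 costing 6
Total via 504: 22 + 6 = 28 s.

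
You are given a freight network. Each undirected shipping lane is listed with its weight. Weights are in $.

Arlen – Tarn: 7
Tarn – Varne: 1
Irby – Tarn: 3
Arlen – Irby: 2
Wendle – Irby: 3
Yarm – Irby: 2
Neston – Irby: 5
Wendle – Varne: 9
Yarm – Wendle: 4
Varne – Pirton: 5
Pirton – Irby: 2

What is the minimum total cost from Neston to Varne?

$9

Enumerating some paths:
Neston - Irby - Arlen - Tarn - Varne: 5+2+7+1 = 15
Neston - Irby - Pirton - Varne: 5+2+5 = 12
Neston - Irby - Tarn - Varne: 5+3+1 = 9
The minimum is $9 via Neston - Irby - Tarn - Varne.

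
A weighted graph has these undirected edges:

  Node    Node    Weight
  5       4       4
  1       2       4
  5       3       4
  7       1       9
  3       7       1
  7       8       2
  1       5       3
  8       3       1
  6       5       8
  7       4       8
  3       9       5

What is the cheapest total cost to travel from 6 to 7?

Candidate routes:
6 - 5 - 3 - 8 - 7: 8+4+1+2 = 15
6 - 5 - 3 - 7: 8+4+1 = 13
6 - 5 - 4 - 7: 8+4+8 = 20
Cheapest is 6 - 5 - 3 - 7 at 13.

13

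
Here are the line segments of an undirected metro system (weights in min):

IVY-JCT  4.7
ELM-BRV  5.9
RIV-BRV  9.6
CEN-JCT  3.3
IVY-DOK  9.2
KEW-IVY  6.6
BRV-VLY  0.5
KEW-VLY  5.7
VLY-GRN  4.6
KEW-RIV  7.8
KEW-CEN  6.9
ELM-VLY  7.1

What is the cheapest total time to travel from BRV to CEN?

13.1 min

Running Dijkstra from BRV:
BRV: 0
VLY: 0.5  (via BRV)
GRN: 5.1  (via VLY)
ELM: 5.9  (via BRV)
KEW: 6.2  (via VLY)
RIV: 9.6  (via BRV)
IVY: 12.8  (via KEW)
CEN: 13.1  (via KEW)
Shortest route: BRV → VLY → KEW → CEN = 13.1 min.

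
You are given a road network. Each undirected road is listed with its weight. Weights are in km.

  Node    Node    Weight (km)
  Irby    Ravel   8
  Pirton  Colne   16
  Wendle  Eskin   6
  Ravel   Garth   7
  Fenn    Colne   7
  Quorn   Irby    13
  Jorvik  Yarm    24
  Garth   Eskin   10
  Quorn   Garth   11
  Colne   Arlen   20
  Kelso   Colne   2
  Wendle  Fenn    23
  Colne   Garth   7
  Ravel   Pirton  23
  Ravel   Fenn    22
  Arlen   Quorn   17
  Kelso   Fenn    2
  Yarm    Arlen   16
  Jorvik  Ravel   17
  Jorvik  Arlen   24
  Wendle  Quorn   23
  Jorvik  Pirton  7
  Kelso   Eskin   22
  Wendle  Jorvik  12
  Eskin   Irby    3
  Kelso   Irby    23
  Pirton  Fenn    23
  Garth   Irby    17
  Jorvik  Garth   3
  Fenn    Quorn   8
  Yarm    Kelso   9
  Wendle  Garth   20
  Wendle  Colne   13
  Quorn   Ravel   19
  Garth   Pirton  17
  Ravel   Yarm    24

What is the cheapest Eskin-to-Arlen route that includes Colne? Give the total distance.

37 km

Best Eskin to Colne: Eskin–Garth–Colne costing 17
Best Colne to Arlen: Colne–Arlen costing 20
Total via Colne: 17 + 20 = 37 km.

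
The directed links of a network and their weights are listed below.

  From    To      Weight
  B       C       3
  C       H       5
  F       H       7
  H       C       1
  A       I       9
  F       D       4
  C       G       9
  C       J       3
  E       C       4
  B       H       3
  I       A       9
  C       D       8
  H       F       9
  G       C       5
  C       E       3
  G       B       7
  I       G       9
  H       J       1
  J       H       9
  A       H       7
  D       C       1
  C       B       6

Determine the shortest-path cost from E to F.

18

Settle nodes by increasing distance from E:
E: 0
C: 4  (via E)
J: 7  (via C)
H: 9  (via C)
B: 10  (via C)
D: 12  (via C)
G: 13  (via C)
F: 18  (via H)
Shortest route: E–C–H–F = 18.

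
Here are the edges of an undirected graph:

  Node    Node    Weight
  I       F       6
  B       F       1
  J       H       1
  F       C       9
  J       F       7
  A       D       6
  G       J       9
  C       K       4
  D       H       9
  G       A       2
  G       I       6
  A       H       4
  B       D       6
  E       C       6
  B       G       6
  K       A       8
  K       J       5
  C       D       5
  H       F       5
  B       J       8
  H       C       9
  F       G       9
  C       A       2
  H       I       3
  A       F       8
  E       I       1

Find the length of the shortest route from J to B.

Compare a few routes:
J → B: 8 = 8
J → H → F → B: 1+5+1 = 7
J → F → B: 7+1 = 8
Cheapest is J → H → F → B at 7.

7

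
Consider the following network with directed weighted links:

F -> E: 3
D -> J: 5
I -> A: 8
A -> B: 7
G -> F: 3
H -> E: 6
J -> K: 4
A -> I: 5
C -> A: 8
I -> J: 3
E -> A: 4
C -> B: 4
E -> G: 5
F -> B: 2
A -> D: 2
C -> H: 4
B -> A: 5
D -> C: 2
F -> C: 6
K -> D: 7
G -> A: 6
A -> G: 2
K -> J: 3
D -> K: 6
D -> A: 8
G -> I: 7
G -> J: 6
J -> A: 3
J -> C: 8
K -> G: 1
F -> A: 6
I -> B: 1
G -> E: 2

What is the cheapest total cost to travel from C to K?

16

Running Dijkstra from C:
C: 0
B: 4  (via C)
H: 4  (via C)
A: 8  (via C)
D: 10  (via A)
E: 10  (via H)
G: 10  (via A)
F: 13  (via G)
I: 13  (via A)
J: 15  (via D)
K: 16  (via D)
Shortest route: C → A → D → K = 16.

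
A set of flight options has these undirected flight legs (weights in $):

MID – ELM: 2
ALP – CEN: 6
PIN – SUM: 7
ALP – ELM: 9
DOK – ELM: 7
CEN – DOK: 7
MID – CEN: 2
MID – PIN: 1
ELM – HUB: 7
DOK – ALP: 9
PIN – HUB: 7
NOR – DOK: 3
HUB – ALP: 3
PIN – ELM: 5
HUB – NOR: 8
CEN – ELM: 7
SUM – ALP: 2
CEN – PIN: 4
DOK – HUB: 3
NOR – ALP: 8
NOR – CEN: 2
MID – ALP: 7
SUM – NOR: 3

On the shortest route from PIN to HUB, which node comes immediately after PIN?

Candidate routes:
PIN–MID–ELM–HUB: 1+2+7 = 10
PIN–HUB: 7 = 7
Cheapest is PIN–HUB at $7.
So from PIN the first move is to HUB.

HUB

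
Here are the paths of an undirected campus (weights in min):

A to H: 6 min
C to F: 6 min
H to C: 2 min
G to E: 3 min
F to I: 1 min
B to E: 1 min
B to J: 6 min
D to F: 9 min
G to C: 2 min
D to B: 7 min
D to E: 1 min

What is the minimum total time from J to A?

20 min

Enumerating some paths:
J → B → E → G → C → H → A: 6+1+3+2+2+6 = 20
J → B → E → D → F → C → H → A: 6+1+1+9+6+2+6 = 31
J → B → D → E → G → C → H → A: 6+7+1+3+2+2+6 = 27
Cheapest is J → B → E → G → C → H → A at 20 min.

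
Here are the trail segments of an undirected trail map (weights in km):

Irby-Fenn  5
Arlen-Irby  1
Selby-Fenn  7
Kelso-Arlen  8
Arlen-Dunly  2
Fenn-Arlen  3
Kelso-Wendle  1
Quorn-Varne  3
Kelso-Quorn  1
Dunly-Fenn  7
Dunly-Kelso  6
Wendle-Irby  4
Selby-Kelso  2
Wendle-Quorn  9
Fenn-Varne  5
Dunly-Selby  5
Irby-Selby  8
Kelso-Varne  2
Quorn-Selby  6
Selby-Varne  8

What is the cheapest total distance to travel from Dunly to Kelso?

Enumerating some paths:
Dunly → Arlen → Kelso: 2+8 = 10
Dunly → Arlen → Irby → Wendle → Kelso: 2+1+4+1 = 8
Dunly → Kelso: 6 = 6
Dunly → Selby → Kelso: 5+2 = 7
Cheapest is Dunly → Kelso at 6 km.

6 km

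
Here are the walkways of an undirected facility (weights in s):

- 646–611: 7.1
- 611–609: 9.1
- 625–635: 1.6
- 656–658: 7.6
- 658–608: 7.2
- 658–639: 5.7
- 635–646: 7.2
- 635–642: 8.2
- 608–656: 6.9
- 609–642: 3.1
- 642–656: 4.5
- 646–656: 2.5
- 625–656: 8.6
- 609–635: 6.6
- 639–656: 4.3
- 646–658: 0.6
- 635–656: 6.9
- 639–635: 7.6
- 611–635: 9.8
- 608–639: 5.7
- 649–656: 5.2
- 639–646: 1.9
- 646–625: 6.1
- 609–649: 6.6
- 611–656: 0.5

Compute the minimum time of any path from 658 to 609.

10.7 s

Enumerating some paths:
658 - 646 - 656 - 611 - 609: 0.6+2.5+0.5+9.1 = 12.7
658 - 646 - 656 - 642 - 609: 0.6+2.5+4.5+3.1 = 10.7
Cheapest is 658 - 646 - 656 - 642 - 609 at 10.7 s.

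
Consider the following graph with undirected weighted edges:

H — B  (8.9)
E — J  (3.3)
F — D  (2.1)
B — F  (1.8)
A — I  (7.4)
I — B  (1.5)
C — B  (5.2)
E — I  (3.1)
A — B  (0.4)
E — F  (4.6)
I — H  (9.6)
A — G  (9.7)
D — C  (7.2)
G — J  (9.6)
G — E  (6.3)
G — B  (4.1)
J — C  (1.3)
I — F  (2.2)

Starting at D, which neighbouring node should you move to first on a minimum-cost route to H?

F

Candidate routes:
D - F - B - H: 2.1+1.8+8.9 = 12.8
D - F - I - H: 2.1+2.2+9.6 = 13.9
The minimum is 12.8 via D - F - B - H.
So from D the first move is to F.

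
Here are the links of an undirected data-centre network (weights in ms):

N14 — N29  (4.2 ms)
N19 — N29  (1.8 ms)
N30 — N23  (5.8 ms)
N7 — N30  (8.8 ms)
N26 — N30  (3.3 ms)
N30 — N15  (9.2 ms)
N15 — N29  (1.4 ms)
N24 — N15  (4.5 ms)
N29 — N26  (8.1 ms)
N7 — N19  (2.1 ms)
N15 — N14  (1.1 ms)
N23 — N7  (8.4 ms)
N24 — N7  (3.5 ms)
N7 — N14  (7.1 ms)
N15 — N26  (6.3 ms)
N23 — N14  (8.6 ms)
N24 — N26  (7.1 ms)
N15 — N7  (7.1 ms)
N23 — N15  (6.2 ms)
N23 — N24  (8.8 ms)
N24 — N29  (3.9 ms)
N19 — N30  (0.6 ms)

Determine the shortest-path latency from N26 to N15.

Running Dijkstra from N26:
N26: 0
N30: 3.3  (via N26)
N19: 3.9  (via N30)
N29: 5.7  (via N19)
N7: 6  (via N19)
N15: 6.3  (via N26)
Shortest route: N26 → N15 = 6.3 ms.

6.3 ms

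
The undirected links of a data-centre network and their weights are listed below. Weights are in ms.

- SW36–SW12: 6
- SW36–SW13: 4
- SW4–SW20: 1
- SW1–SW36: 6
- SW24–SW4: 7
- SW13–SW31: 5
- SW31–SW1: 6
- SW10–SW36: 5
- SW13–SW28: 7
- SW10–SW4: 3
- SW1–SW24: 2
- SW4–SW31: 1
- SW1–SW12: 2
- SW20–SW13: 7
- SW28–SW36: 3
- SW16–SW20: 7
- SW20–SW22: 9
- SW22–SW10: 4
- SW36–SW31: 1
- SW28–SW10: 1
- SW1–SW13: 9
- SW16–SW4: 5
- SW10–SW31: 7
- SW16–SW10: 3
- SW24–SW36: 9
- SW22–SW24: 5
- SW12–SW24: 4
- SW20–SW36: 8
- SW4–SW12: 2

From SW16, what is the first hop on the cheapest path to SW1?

Candidate routes:
SW16–SW4–SW31–SW1: 5+1+6 = 12
SW16–SW4–SW12–SW1: 5+2+2 = 9
SW16–SW10–SW4–SW12–SW1: 3+3+2+2 = 10
SW16–SW20–SW4–SW12–SW1: 7+1+2+2 = 12
Cheapest is SW16–SW4–SW12–SW1 at 9 ms.
So from SW16 the first move is to SW4.

SW4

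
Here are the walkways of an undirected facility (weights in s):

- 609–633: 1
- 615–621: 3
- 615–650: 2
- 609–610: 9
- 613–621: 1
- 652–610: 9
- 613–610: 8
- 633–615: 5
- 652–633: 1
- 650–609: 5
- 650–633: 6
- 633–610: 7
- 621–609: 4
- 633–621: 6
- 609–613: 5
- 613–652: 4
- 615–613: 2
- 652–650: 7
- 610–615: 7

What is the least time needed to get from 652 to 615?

6 s

Candidate routes:
652–613–621–615: 4+1+3 = 8
652–633–609–621–613–615: 1+1+4+1+2 = 9
652–633–615: 1+5 = 6
652–633–650–615: 1+6+2 = 9
The minimum is 6 s via 652–633–615.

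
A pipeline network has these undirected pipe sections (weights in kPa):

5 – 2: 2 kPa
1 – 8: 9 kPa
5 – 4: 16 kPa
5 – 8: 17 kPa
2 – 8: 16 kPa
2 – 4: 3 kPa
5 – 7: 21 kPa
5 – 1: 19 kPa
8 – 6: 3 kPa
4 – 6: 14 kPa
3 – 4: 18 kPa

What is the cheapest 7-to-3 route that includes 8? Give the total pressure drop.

73 kPa

Shortest 7→8: 7 → 5 → 8 = 38
Best 8 to 3: 8 → 6 → 4 → 3 costing 35
Total via 8: 38 + 35 = 73 kPa.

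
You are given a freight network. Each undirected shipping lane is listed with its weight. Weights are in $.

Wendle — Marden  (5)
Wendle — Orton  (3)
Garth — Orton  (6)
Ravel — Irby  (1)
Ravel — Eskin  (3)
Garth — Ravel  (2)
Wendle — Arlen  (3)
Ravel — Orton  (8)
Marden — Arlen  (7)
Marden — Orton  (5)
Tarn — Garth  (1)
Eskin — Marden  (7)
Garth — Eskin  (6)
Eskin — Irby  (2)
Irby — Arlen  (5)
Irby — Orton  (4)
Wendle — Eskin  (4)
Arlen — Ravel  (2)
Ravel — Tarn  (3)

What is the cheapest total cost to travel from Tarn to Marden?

Settle nodes by increasing distance from Tarn:
Tarn: 0
Garth: 1  (via Tarn)
Ravel: 3  (via Tarn)
Irby: 4  (via Ravel)
Arlen: 5  (via Ravel)
Eskin: 6  (via Ravel)
Orton: 7  (via Garth)
Wendle: 8  (via Arlen)
Marden: 12  (via Arlen)
Shortest route: Tarn–Ravel–Arlen–Marden = $12.

$12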